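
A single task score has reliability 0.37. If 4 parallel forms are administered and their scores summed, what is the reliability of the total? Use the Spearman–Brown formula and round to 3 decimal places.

0.701

ρ_k = kρ / (1 + (k−1)ρ) = 4·0.37 / (1 + 3·0.37) = 1.480 / 2.110 = 0.701.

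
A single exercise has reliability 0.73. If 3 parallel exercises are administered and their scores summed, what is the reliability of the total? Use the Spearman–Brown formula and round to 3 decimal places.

0.890

ρ_k = kρ / (1 + (k−1)ρ) = 3·0.73 / (1 + 2·0.73) = 2.190 / 2.460 = 0.890.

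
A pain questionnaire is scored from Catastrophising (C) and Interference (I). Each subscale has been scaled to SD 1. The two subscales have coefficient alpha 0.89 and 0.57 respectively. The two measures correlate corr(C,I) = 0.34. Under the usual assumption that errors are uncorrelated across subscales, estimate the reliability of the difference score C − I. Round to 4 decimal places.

0.5909

Var(C−I) = 1 + 1 − 2·0.34 = 2 − 0.68 = 1.32.
Under uncorrelated errors the observed covariances equal the true-score covariances, so only the own-variance terms attenuate.
True-score variance = [0.89 + 0.57] − 0.68 = 1.46 − 0.68 = 0.78.
Reliability = 0.78 / 1.32 = 0.5909.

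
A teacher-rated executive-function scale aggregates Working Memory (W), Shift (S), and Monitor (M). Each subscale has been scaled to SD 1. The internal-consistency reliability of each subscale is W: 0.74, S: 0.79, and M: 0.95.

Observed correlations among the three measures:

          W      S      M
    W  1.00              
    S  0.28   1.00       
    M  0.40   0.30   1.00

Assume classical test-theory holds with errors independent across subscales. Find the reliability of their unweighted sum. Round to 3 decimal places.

0.895

Var(W+S+M) = 3 + 2·[0.28 + 0.40 + 0.30] = 3 + 1.96 = 4.96.
Under uncorrelated errors the observed covariances equal the true-score covariances, so only the own-variance terms attenuate.
True-score variance = [0.74 + 0.79 + 0.95] + 1.96 = 2.48 + 1.96 = 4.44.
Reliability = 4.44 / 4.96 = 0.895.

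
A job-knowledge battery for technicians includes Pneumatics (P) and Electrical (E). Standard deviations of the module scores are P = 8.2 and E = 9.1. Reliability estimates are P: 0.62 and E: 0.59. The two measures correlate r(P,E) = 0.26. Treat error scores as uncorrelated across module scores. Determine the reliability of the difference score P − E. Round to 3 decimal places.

0.465

Var(P−E) = 8.2² + 9.1² − 2·8.2·9.1·0.26 = 150.05 − 38.8024 = 111.248.
Under uncorrelated errors the observed covariances equal the true-score covariances, so only the own-variance terms attenuate.
True-score variance = [8.2²·0.62 + 9.1²·0.59] − 38.8024 = 90.5467 − 38.8024 = 51.7443.
Reliability = 51.7443 / 111.248 = 0.465.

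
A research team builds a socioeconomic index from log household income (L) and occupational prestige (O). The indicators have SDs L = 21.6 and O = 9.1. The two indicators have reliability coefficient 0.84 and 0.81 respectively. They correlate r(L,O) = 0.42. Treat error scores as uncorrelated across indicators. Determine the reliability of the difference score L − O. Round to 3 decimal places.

Var(L−O) = 21.6² + 9.1² − 2·21.6·9.1·0.42 = 549.37 − 165.11 = 384.26.
Under uncorrelated errors the observed covariances equal the true-score covariances, so only the own-variance terms attenuate.
True-score variance = [21.6²·0.84 + 9.1²·0.81] − 165.11 = 458.987 − 165.11 = 293.876.
Reliability = 293.876 / 384.26 = 0.765.

0.765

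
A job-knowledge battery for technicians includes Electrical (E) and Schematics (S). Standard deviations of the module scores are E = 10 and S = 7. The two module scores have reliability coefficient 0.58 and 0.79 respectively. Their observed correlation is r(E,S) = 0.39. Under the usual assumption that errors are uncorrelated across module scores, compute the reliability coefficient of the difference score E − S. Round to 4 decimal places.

0.4461

Var(E−S) = 10² + 7² − 2·10·7·0.39 = 149 − 54.6 = 94.4.
With uncorrelated errors the cross-covariances are all true-score covariance, so they carry over unchanged; only the diagonal terms shrink to ρᵢσᵢ².
True-score variance = [10²·0.58 + 7²·0.79] − 54.6 = 96.71 − 54.6 = 42.11.
Reliability = 42.11 / 94.4 = 0.4461.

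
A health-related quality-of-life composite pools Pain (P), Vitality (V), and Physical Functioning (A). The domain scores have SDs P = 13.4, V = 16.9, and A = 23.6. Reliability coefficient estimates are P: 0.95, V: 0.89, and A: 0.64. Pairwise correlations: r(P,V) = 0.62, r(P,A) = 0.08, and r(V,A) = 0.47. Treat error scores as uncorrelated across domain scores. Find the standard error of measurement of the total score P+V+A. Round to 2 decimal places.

15.52

Var(total) = 1022.13 + 706.318 = 1728.45.
True-score variance = 781.229 + 706.318 = 1487.55, so reliability = 0.8606.
Error variance = 1728.45 − 1487.55 = 240.901; SEM = √240.901 = 15.52.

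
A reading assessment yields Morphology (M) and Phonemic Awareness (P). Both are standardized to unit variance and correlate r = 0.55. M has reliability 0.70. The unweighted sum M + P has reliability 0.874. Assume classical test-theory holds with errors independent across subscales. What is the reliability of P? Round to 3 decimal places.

0.909

Var(M+P) = 2 + 2·0.55 = 3.100.
True-score variance = ρ_M + ρ_P + 2·0.55, so 0.874 = (0.70 + ρ_P + 1.10) / 3.100.
ρ_P = 0.874·3.100 − 0.70 − 1.10 = 0.909.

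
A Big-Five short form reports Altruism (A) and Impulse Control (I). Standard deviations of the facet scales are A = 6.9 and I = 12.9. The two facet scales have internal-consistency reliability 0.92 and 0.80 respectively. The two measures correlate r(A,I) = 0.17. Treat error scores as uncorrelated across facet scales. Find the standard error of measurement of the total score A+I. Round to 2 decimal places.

6.09

Var(total) = 214.02 + 30.2634 = 244.283.
True-score variance = 176.929 + 30.2634 = 207.193, so reliability = 0.8482.
Error variance = 244.283 − 207.193 = 37.0908; SEM = √37.0908 = 6.09.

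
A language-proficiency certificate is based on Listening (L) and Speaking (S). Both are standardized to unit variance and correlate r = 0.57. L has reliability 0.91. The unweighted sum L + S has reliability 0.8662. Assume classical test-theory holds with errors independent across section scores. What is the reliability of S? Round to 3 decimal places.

Var(L+S) = 2 + 2·0.57 = 3.140.
True-score variance = ρ_L + ρ_S + 2·0.57, so 0.8662 = (0.91 + ρ_S + 1.14) / 3.140.
ρ_S = 0.8662·3.140 − 0.91 − 1.14 = 0.670.

0.670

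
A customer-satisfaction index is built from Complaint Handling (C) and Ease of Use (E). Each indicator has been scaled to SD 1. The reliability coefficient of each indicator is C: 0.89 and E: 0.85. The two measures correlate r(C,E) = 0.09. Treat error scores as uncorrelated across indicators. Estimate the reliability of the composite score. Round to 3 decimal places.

0.881

Var(C+E) = 2 + 2·[0.09] = 2 + 0.18 = 2.18.
Under uncorrelated errors the observed covariances equal the true-score covariances, so only the own-variance terms attenuate.
True-score variance = [0.89 + 0.85] + 0.18 = 1.74 + 0.18 = 1.92.
Reliability = 1.92 / 2.18 = 0.881.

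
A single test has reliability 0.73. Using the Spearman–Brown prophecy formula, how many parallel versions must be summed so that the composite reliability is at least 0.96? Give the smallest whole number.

k ≥ ρ*(1−ρ₁)/(ρ₁(1−ρ*)) = 0.96·0.27 / (0.73·0.04) = 8.877.
Smallest integer k = 9.

9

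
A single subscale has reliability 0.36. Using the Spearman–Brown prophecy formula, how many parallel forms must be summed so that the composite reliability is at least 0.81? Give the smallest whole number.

k ≥ ρ*(1−ρ₁)/(ρ₁(1−ρ*)) = 0.81·0.64 / (0.36·0.19) = 7.579.
Smallest integer k = 8.

8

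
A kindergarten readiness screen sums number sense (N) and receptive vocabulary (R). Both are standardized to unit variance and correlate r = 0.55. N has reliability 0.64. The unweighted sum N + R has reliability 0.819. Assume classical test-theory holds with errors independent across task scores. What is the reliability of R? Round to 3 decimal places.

Var(N+R) = 2 + 2·0.55 = 3.100.
True-score variance = ρ_N + ρ_R + 2·0.55, so 0.819 = (0.64 + ρ_R + 1.10) / 3.100.
ρ_R = 0.819·3.100 − 0.64 − 1.10 = 0.799.

0.799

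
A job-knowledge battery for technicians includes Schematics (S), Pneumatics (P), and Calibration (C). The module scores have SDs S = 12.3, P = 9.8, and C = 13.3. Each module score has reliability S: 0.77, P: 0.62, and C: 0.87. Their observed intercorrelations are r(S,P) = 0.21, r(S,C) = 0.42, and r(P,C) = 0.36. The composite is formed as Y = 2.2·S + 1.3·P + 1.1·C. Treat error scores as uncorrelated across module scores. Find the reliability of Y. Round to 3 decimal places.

0.850

Var(Y) = 2.2²·12.3² + 1.3²·9.8² + 1.1²·13.3² + 2·[2.86·12.3·9.8·0.21 + 2.42·12.3·13.3·0.42 + 1.43·9.8·13.3·0.36] = 1108.59 + 611.536 = 1720.12.
Under uncorrelated errors the observed covariances equal the true-score covariances, so only the own-variance terms attenuate.
True-score variance = [2.2²·12.3²·0.77 + 1.3²·9.8²·0.62 + 1.1²·13.3²·0.87] + 611.536 = 850.67 + 611.536 = 1462.21.
Reliability = 1462.21 / 1720.12 = 0.850.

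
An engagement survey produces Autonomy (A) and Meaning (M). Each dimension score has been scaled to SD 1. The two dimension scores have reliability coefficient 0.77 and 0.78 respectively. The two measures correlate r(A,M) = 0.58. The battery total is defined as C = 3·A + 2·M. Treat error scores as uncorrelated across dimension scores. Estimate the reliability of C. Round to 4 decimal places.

0.8522

Var(C) = 3² + 2² + 2·[6·0.58] = 13 + 6.96 = 19.96.
Because errors are independent across components, Cov(Tᵢ,Tⱼ) = Cov(Xᵢ,Xⱼ); the off-diagonal part of the true-score variance is the same as above.
True-score variance = [3²·0.77 + 2²·0.78] + 6.96 = 10.05 + 6.96 = 17.01.
Reliability = 17.01 / 19.96 = 0.8522.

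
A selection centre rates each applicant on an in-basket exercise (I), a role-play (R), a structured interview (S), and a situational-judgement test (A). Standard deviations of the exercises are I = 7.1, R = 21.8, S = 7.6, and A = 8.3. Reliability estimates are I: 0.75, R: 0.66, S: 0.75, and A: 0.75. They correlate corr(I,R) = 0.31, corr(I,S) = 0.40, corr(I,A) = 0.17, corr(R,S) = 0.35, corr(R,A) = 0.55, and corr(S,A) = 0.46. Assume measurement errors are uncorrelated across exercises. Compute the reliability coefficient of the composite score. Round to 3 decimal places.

Var(I+R+S+A) = 7.1² + 21.8² + 7.6² + 8.3² + 2·[7.1·21.8·0.31 + 7.1·7.6·0.40 + 7.1·8.3·0.17 + 21.8·7.6·0.35 + 21.8·8.3·0.55 + 7.6·8.3·0.46] = 652.3 + 532.211 = 1184.51.
With uncorrelated errors the cross-covariances are all true-score covariance, so they carry over unchanged; only the diagonal terms shrink to ρᵢσᵢ².
True-score variance = [7.1²·0.75 + 21.8²·0.66 + 7.6²·0.75 + 8.3²·0.75] + 532.211 = 446.453 + 532.211 = 978.665.
Reliability = 978.665 / 1184.51 = 0.826.

0.826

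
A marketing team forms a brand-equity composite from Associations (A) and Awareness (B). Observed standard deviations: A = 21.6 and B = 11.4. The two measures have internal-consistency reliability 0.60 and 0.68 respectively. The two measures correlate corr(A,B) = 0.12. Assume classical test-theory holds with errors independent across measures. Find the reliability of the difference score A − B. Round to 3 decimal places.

Var(A−B) = 21.6² + 11.4² − 2·21.6·11.4·0.12 = 596.52 − 59.0976 = 537.422.
With uncorrelated errors the cross-covariances are all true-score covariance, so they carry over unchanged; only the diagonal terms shrink to ρᵢσᵢ².
True-score variance = [21.6²·0.60 + 11.4²·0.68] − 59.0976 = 368.309 − 59.0976 = 309.211.
Reliability = 309.211 / 537.422 = 0.575.

0.575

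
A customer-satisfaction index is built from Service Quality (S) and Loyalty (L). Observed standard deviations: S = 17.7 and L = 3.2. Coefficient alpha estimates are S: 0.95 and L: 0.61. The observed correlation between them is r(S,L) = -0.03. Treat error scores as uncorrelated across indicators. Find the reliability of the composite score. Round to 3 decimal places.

Var(S+L) = 17.7² + 3.2² + 2·[17.7·3.2·(-0.03)] = 323.53 − 3.3984 = 320.132.
Under uncorrelated errors the observed covariances equal the true-score covariances, so only the own-variance terms attenuate.
True-score variance = [17.7²·0.95 + 3.2²·0.61] − 3.3984 = 303.872 − 3.3984 = 300.473.
Reliability = 300.473 / 320.132 = 0.939.

0.939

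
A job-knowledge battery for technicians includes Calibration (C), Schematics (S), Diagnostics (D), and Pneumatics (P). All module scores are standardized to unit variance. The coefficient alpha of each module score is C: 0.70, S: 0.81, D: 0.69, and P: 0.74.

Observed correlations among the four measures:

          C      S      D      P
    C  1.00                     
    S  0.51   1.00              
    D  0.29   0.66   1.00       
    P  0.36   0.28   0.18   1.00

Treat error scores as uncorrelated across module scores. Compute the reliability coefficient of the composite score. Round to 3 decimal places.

0.876

Var(C+S+D+P) = 4 + 2·[0.51 + 0.29 + 0.36 + 0.66 + 0.28 + 0.18] = 4 + 4.56 = 8.56.
Because errors are independent across components, Cov(Tᵢ,Tⱼ) = Cov(Xᵢ,Xⱼ); the off-diagonal part of the true-score variance is the same as above.
True-score variance = [0.70 + 0.81 + 0.69 + 0.74] + 4.56 = 2.94 + 4.56 = 7.5.
Reliability = 7.5 / 8.56 = 0.876.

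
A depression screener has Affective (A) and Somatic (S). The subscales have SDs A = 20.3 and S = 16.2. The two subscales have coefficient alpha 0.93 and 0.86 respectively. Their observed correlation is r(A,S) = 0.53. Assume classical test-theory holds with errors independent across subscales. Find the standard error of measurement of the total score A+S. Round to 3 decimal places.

8.099

Var(total) = 674.53 + 348.592 = 1023.12.
True-score variance = 608.942 + 348.592 = 957.534, so reliability = 0.9359.
Error variance = 1023.12 − 957.534 = 65.5879; SEM = √65.5879 = 8.099.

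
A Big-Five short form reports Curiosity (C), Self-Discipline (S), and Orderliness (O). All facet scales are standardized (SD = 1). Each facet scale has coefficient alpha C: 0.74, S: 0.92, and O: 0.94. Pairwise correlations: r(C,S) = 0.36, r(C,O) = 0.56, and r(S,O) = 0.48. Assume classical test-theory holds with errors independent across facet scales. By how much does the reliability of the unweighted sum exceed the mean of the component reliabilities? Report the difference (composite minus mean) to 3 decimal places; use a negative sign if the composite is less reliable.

0.064

Var(sum) = 3 + 2.8 = 5.8; true-score variance = 2.6 + 2.8 = 5.4; composite reliability = 0.9310.
Mean component reliability = 0.8667.
Difference = 0.9310 − 0.8667 = 0.064.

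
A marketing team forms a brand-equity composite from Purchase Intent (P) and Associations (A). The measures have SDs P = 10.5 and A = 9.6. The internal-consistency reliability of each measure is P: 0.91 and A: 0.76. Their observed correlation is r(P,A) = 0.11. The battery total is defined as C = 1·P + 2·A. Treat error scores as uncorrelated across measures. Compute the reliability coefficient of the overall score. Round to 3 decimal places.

Var(C) = 10.5² + 2²·9.6² + 2·[2·10.5·9.6·0.11] = 478.89 + 44.352 = 523.242.
Under uncorrelated errors the observed covariances equal the true-score covariances, so only the own-variance terms attenuate.
True-score variance = [10.5²·0.91 + 2²·9.6²·0.76] + 44.352 = 380.494 + 44.352 = 424.846.
Reliability = 424.846 / 523.242 = 0.812.

0.812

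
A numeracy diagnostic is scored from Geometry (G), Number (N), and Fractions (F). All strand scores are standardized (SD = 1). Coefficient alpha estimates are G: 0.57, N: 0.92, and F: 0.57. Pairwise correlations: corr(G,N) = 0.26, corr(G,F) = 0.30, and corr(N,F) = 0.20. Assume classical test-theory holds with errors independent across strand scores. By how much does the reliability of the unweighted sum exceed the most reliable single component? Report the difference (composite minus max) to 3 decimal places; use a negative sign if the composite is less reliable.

Var(sum) = 3 + 1.52 = 4.52; true-score variance = 2.06 + 1.52 = 3.58; composite reliability = 0.7920.
Max component reliability = 0.9200.
Difference = 0.7920 − 0.9200 = -0.128.

-0.128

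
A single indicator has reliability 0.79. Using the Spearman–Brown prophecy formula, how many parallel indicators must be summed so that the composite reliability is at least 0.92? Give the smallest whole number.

4

k ≥ ρ*(1−ρ₁)/(ρ₁(1−ρ*)) = 0.92·0.21 / (0.79·0.08) = 3.057.
Smallest integer k = 4.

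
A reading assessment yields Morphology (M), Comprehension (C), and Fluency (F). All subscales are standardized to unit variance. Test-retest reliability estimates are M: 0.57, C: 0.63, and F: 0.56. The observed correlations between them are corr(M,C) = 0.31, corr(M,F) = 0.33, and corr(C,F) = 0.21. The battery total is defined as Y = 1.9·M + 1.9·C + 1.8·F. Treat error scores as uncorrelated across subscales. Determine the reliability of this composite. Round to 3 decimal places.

0.737

Var(Y) = 1.9² + 1.9² + 1.8² + 2·[3.61·0.31 + 3.42·0.33 + 3.42·0.21] = 10.46 + 5.9318 = 16.3918.
Under uncorrelated errors the observed covariances equal the true-score covariances, so only the own-variance terms attenuate.
True-score variance = [1.9²·0.57 + 1.9²·0.63 + 1.8²·0.56] + 5.9318 = 6.1464 + 5.9318 = 12.0782.
Reliability = 12.0782 / 16.3918 = 0.737.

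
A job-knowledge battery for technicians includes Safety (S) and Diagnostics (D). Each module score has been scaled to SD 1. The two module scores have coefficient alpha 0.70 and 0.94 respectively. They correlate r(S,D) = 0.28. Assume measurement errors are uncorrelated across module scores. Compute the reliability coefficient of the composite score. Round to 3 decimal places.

0.859

Var(S+D) = 2 + 2·[0.28] = 2 + 0.56 = 2.56.
Because errors are independent across components, Cov(Tᵢ,Tⱼ) = Cov(Xᵢ,Xⱼ); the off-diagonal part of the true-score variance is the same as above.
True-score variance = [0.70 + 0.94] + 0.56 = 1.64 + 0.56 = 2.2.
Reliability = 2.2 / 2.56 = 0.859.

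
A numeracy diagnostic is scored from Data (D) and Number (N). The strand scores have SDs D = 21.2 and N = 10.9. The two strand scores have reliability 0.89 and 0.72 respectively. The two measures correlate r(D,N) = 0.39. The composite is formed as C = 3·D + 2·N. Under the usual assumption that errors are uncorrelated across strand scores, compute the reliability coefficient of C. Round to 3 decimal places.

Var(C) = 3²·21.2² + 2²·10.9² + 2·[6·21.2·10.9·0.39] = 4520.2 + 1081.45 = 5601.65.
With uncorrelated errors the cross-covariances are all true-score covariance, so they carry over unchanged; only the diagonal terms shrink to ρᵢσᵢ².
True-score variance = [3²·21.2²·0.89 + 2²·10.9²·0.72] + 1081.45 = 3942.19 + 1081.45 = 5023.64.
Reliability = 5023.64 / 5601.65 = 0.897.

0.897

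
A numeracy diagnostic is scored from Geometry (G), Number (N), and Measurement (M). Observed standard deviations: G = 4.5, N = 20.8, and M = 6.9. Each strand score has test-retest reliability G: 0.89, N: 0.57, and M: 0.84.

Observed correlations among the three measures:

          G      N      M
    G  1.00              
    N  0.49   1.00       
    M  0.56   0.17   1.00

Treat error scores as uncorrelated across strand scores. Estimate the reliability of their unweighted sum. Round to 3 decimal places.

0.710

Var(G+N+M) = 4.5² + 20.8² + 6.9² + 2·[4.5·20.8·0.49 + 4.5·6.9·0.56 + 20.8·6.9·0.17] = 500.5 + 175.301 = 675.801.
Because errors are independent across components, Cov(Tᵢ,Tⱼ) = Cov(Xᵢ,Xⱼ); the off-diagonal part of the true-score variance is the same as above.
True-score variance = [4.5²·0.89 + 20.8²·0.57 + 6.9²·0.84] + 175.301 = 304.62 + 175.301 = 479.921.
Reliability = 479.921 / 675.801 = 0.710.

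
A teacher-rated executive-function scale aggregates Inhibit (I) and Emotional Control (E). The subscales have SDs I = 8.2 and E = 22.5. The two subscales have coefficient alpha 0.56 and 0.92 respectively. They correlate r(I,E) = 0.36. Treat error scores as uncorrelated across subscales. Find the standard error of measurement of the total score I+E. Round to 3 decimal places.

Var(total) = 573.49 + 132.84 = 706.33.
True-score variance = 503.404 + 132.84 = 636.244, so reliability = 0.9008.
Error variance = 706.33 − 636.244 = 70.0856; SEM = √70.0856 = 8.372.

8.372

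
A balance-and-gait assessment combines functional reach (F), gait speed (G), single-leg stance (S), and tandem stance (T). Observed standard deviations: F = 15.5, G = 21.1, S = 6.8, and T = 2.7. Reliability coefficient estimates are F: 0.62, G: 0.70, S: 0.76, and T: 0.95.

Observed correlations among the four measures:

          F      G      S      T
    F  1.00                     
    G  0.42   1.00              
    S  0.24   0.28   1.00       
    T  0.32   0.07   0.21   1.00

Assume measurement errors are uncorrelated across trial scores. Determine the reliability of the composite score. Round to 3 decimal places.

Var(F+G+S+T) = 15.5² + 21.1² + 6.8² + 2.7² + 2·[15.5·21.1·0.42 + 15.5·6.8·0.24 + 15.5·2.7·0.32 + 21.1·6.8·0.28 + 21.1·2.7·0.07 + 6.8·2.7·0.21] = 738.99 + 448.134 = 1187.12.
With uncorrelated errors the cross-covariances are all true-score covariance, so they carry over unchanged; only the diagonal terms shrink to ρᵢσᵢ².
True-score variance = [15.5²·0.62 + 21.1²·0.70 + 6.8²·0.76 + 2.7²·0.95] + 448.134 = 502.67 + 448.134 = 950.804.
Reliability = 950.804 / 1187.12 = 0.801.

0.801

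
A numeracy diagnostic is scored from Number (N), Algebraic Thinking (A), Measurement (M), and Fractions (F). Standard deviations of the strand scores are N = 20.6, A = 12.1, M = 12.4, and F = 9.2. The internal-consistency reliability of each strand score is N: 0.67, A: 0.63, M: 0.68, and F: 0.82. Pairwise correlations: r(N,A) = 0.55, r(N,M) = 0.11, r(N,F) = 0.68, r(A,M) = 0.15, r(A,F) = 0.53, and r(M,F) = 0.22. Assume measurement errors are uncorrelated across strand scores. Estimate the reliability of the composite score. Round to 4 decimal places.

0.8394

Var(N+A+M+F) = 20.6² + 12.1² + 12.4² + 9.2² + 2·[20.6·12.1·0.55 + 20.6·12.4·0.11 + 20.6·9.2·0.68 + 12.1·12.4·0.15 + 12.1·9.2·0.53 + 12.4·9.2·0.22] = 809.17 + 801.336 = 1610.51.
With uncorrelated errors the cross-covariances are all true-score covariance, so they carry over unchanged; only the diagonal terms shrink to ρᵢσᵢ².
True-score variance = [20.6²·0.67 + 12.1²·0.63 + 12.4²·0.68 + 9.2²·0.82] + 801.336 = 550.521 + 801.336 = 1351.86.
Reliability = 1351.86 / 1610.51 = 0.8394.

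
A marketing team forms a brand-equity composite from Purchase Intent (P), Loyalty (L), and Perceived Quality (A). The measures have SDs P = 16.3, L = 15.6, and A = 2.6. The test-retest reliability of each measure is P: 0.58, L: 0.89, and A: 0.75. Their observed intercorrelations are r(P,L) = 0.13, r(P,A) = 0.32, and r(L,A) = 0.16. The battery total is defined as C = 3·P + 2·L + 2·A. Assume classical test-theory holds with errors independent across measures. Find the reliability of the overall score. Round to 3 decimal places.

Var(C) = 3²·16.3² + 2²·15.6² + 2²·2.6² + 2·[6·16.3·15.6·0.13 + 6·16.3·2.6·0.32 + 4·15.6·2.6·0.16] = 3391.69 + 611.333 = 4003.02.
With uncorrelated errors the cross-covariances are all true-score covariance, so they carry over unchanged; only the diagonal terms shrink to ρᵢσᵢ².
True-score variance = [3²·16.3²·0.58 + 2²·15.6²·0.89 + 2²·2.6²·0.75] + 611.333 = 2273.54 + 611.333 = 2884.88.
Reliability = 2884.88 / 4003.02 = 0.721.

0.721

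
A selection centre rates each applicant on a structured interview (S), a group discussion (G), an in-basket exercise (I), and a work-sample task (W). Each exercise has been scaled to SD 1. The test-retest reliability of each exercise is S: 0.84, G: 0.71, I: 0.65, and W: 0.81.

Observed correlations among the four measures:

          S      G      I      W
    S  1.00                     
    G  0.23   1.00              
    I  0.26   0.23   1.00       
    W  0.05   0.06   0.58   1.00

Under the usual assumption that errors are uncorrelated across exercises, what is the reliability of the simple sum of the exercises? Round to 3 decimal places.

0.855

Var(S+G+I+W) = 4 + 2·[0.23 + 0.26 + 0.05 + 0.23 + 0.06 + 0.58] = 4 + 2.82 = 6.82.
With uncorrelated errors the cross-covariances are all true-score covariance, so they carry over unchanged; only the diagonal terms shrink to ρᵢσᵢ².
True-score variance = [0.84 + 0.71 + 0.65 + 0.81] + 2.82 = 3.01 + 2.82 = 5.83.
Reliability = 5.83 / 6.82 = 0.855.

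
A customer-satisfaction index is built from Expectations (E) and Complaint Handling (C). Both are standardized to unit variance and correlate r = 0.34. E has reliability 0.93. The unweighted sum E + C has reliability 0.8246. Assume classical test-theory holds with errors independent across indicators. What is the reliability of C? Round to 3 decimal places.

0.600

Var(E+C) = 2 + 2·0.34 = 2.680.
True-score variance = ρ_E + ρ_C + 2·0.34, so 0.8246 = (0.93 + ρ_C + 0.68) / 2.680.
ρ_C = 0.8246·2.680 − 0.93 − 0.68 = 0.600.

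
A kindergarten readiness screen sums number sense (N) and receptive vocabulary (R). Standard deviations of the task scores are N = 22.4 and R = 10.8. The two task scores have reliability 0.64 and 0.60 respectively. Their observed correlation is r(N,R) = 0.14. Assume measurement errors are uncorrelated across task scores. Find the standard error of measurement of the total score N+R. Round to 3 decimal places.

Var(total) = 618.4 + 67.7376 = 686.138.
True-score variance = 391.11 + 67.7376 = 458.848, so reliability = 0.6687.
Error variance = 686.138 − 458.848 = 227.29; SEM = √227.29 = 15.076.

15.076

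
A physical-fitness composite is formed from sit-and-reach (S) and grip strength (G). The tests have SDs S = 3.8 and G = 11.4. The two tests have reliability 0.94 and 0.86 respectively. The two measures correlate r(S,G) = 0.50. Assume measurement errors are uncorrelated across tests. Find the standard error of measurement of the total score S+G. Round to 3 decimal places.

Var(total) = 144.4 + 43.32 = 187.72.
True-score variance = 125.339 + 43.32 = 168.659, so reliability = 0.8985.
Error variance = 187.72 − 168.659 = 19.0608; SEM = √19.0608 = 4.366.

4.366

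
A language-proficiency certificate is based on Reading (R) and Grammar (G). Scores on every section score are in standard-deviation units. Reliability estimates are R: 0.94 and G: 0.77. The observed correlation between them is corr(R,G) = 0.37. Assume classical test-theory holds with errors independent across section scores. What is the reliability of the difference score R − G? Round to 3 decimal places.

Var(R−G) = 1 + 1 − 2·0.37 = 2 − 0.74 = 1.26.
Because errors are independent across components, Cov(Tᵢ,Tⱼ) = Cov(Xᵢ,Xⱼ); the off-diagonal part of the true-score variance is the same as above.
True-score variance = [0.94 + 0.77] − 0.74 = 1.71 − 0.74 = 0.97.
Reliability = 0.97 / 1.26 = 0.770.

0.770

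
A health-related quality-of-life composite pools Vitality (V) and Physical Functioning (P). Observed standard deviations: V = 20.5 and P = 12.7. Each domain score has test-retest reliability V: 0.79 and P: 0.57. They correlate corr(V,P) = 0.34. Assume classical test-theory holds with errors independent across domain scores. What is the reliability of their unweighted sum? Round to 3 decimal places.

Var(V+P) = 20.5² + 12.7² + 2·[20.5·12.7·0.34] = 581.54 + 177.038 = 758.578.
Under uncorrelated errors the observed covariances equal the true-score covariances, so only the own-variance terms attenuate.
True-score variance = [20.5²·0.79 + 12.7²·0.57] + 177.038 = 423.933 + 177.038 = 600.971.
Reliability = 600.971 / 758.578 = 0.792.

0.792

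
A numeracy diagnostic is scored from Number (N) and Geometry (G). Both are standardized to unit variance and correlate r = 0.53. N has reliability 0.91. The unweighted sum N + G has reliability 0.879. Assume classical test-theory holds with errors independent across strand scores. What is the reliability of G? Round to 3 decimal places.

Var(N+G) = 2 + 2·0.53 = 3.060.
True-score variance = ρ_N + ρ_G + 2·0.53, so 0.879 = (0.91 + ρ_G + 1.06) / 3.060.
ρ_G = 0.879·3.060 − 0.91 − 1.06 = 0.720.

0.720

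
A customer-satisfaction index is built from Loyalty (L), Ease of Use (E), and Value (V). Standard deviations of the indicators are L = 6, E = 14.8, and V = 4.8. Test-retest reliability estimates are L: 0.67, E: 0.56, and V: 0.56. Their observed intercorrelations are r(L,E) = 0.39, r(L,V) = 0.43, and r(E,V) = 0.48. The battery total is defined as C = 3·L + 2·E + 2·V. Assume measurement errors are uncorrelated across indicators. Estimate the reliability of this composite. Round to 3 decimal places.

0.750

Var(C) = 3²·6² + 2²·14.8² + 2²·4.8² + 2·[6·6·14.8·0.39 + 6·6·4.8·0.43 + 4·14.8·4.8·0.48] = 1292.32 + 836.986 = 2129.31.
With uncorrelated errors the cross-covariances are all true-score covariance, so they carry over unchanged; only the diagonal terms shrink to ρᵢσᵢ².
True-score variance = [3²·6²·0.67 + 2²·14.8²·0.56 + 2²·4.8²·0.56] + 836.986 = 759.339 + 836.986 = 1596.32.
Reliability = 1596.32 / 2129.31 = 0.750.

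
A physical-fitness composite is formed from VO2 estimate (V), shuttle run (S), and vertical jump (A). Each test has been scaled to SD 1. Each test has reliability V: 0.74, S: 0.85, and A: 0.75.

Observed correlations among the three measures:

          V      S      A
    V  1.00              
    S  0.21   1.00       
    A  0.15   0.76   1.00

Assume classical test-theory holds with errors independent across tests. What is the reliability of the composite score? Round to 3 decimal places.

0.874

Var(V+S+A) = 3 + 2·[0.21 + 0.15 + 0.76] = 3 + 2.24 = 5.24.
With uncorrelated errors the cross-covariances are all true-score covariance, so they carry over unchanged; only the diagonal terms shrink to ρᵢσᵢ².
True-score variance = [0.74 + 0.85 + 0.75] + 2.24 = 2.34 + 2.24 = 4.58.
Reliability = 4.58 / 5.24 = 0.874.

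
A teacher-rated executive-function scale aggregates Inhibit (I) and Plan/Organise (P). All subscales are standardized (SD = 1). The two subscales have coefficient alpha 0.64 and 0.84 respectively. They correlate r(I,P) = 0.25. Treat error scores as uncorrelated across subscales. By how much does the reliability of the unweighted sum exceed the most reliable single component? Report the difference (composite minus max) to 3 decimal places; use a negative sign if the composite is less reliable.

-0.048

Var(sum) = 2 + 0.5 = 2.5; true-score variance = 1.48 + 0.5 = 1.98; composite reliability = 0.7920.
Max component reliability = 0.8400.
Difference = 0.7920 − 0.8400 = -0.048.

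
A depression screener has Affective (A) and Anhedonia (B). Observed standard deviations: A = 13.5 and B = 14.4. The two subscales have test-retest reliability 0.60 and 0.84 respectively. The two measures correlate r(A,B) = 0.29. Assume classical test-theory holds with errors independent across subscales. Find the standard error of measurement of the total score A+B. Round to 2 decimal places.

Var(total) = 389.61 + 112.752 = 502.362.
True-score variance = 283.532 + 112.752 = 396.284, so reliability = 0.7888.
Error variance = 502.362 − 396.284 = 106.078; SEM = √106.078 = 10.30.

10.30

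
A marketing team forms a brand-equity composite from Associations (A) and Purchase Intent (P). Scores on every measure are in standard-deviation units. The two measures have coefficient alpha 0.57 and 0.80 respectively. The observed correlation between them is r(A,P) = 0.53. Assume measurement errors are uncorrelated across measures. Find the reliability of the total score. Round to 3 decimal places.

0.794

Var(A+P) = 2 + 2·[0.53] = 2 + 1.06 = 3.06.
Because errors are independent across components, Cov(Tᵢ,Tⱼ) = Cov(Xᵢ,Xⱼ); the off-diagonal part of the true-score variance is the same as above.
True-score variance = [0.57 + 0.80] + 1.06 = 1.37 + 1.06 = 2.43.
Reliability = 2.43 / 3.06 = 0.794.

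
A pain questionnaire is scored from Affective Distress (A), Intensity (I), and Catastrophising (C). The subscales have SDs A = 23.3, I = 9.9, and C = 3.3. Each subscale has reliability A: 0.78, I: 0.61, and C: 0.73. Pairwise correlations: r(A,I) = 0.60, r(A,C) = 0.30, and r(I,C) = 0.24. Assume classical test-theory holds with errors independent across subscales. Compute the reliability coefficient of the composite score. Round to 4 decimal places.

Var(A+I+C) = 23.3² + 9.9² + 3.3² + 2·[23.3·9.9·0.60 + 23.3·3.3·0.30 + 9.9·3.3·0.24] = 651.79 + 338.62 = 990.41.
Because errors are independent across components, Cov(Tᵢ,Tⱼ) = Cov(Xᵢ,Xⱼ); the off-diagonal part of the true-score variance is the same as above.
True-score variance = [23.3²·0.78 + 9.9²·0.61 + 3.3²·0.73] + 338.62 = 491.19 + 338.62 = 829.81.
Reliability = 829.81 / 990.41 = 0.8378.

0.8378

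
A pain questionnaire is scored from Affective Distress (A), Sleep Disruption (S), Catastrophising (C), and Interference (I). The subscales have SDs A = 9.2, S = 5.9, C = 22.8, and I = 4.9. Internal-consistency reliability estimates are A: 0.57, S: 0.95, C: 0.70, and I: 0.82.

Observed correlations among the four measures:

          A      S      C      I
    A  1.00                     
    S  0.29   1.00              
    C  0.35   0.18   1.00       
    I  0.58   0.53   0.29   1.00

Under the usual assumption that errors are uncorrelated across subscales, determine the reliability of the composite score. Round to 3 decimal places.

Var(A+S+C+I) = 9.2² + 5.9² + 22.8² + 4.9² + 2·[9.2·5.9·0.29 + 9.2·22.8·0.35 + 9.2·4.9·0.58 + 5.9·22.8·0.18 + 5.9·4.9·0.53 + 22.8·4.9·0.29] = 663.3 + 374.477 = 1037.78.
Because errors are independent across components, Cov(Tᵢ,Tⱼ) = Cov(Xᵢ,Xⱼ); the off-diagonal part of the true-score variance is the same as above.
True-score variance = [9.2²·0.57 + 5.9²·0.95 + 22.8²·0.70 + 4.9²·0.82] + 374.477 = 464.89 + 374.477 = 839.367.
Reliability = 839.367 / 1037.78 = 0.809.

0.809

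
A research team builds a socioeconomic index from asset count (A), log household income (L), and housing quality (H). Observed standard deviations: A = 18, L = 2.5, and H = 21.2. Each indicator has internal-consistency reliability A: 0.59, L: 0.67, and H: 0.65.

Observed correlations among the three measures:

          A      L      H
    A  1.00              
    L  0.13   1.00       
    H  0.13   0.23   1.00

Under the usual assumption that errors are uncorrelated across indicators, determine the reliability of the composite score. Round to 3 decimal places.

0.681

Var(A+L+H) = 18² + 2.5² + 21.2² + 2·[18·2.5·0.13 + 18·21.2·0.13 + 2.5·21.2·0.23] = 779.69 + 135.296 = 914.986.
Because errors are independent across components, Cov(Tᵢ,Tⱼ) = Cov(Xᵢ,Xⱼ); the off-diagonal part of the true-score variance is the same as above.
True-score variance = [18²·0.59 + 2.5²·0.67 + 21.2²·0.65] + 135.296 = 487.484 + 135.296 = 622.78.
Reliability = 622.78 / 914.986 = 0.681.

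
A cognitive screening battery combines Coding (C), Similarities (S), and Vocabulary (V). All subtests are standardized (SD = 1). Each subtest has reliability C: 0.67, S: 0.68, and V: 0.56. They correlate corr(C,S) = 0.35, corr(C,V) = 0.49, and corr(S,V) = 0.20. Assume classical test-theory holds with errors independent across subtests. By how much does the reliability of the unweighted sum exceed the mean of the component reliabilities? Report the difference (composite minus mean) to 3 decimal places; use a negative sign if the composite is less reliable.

Var(sum) = 3 + 2.08 = 5.08; true-score variance = 1.91 + 2.08 = 3.99; composite reliability = 0.7854.
Mean component reliability = 0.6367.
Difference = 0.7854 − 0.6367 = 0.149.

0.149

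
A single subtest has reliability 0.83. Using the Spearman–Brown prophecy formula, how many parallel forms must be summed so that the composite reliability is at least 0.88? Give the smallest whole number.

2

k ≥ ρ*(1−ρ₁)/(ρ₁(1−ρ*)) = 0.88·0.17 / (0.83·0.12) = 1.502.
Smallest integer k = 2.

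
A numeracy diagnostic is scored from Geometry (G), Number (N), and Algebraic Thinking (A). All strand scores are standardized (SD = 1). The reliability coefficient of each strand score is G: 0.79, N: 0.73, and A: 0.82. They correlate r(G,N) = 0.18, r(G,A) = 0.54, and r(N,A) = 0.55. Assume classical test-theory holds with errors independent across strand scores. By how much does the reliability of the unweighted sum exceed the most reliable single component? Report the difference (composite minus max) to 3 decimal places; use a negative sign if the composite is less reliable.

0.061

Var(sum) = 3 + 2.54 = 5.54; true-score variance = 2.34 + 2.54 = 4.88; composite reliability = 0.8809.
Max component reliability = 0.8200.
Difference = 0.8809 − 0.8200 = 0.061.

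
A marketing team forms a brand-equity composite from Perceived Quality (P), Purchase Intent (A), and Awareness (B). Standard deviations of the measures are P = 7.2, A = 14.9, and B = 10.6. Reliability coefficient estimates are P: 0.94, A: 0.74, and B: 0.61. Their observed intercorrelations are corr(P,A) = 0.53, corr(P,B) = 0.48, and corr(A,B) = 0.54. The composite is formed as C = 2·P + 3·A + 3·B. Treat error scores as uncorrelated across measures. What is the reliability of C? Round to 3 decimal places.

Var(C) = 2²·7.2² + 3²·14.9² + 3²·10.6² + 2·[6·7.2·14.9·0.53 + 6·7.2·10.6·0.48 + 9·14.9·10.6·0.54] = 3216.69 + 2657.08 = 5873.77.
With uncorrelated errors the cross-covariances are all true-score covariance, so they carry over unchanged; only the diagonal terms shrink to ρᵢσᵢ².
True-score variance = [2²·7.2²·0.94 + 3²·14.9²·0.74 + 3²·10.6²·0.61] + 2657.08 = 2290.36 + 2657.08 = 4947.44.
Reliability = 4947.44 / 5873.77 = 0.842.

0.842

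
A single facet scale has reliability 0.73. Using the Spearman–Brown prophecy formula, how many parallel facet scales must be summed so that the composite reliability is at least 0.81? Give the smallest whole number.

2

k ≥ ρ*(1−ρ₁)/(ρ₁(1−ρ*)) = 0.81·0.27 / (0.73·0.19) = 1.577.
Smallest integer k = 2.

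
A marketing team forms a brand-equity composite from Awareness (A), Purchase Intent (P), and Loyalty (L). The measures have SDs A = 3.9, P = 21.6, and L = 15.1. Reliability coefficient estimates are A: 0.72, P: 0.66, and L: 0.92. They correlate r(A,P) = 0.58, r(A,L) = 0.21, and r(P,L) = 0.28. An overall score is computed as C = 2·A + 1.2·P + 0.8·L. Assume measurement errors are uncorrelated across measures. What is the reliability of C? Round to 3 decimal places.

0.806

Var(C) = 2²·3.9² + 1.2²·21.6² + 0.8²·15.1² + 2·[2.4·3.9·21.6·0.58 + 1.6·3.9·15.1·0.21 + 0.96·21.6·15.1·0.28] = 878.613 + 449.442 = 1328.05.
Because errors are independent across components, Cov(Tᵢ,Tⱼ) = Cov(Xᵢ,Xⱼ); the off-diagonal part of the true-score variance is the same as above.
True-score variance = [2²·3.9²·0.72 + 1.2²·21.6²·0.66 + 0.8²·15.1²·0.92] + 449.442 = 621.476 + 449.442 = 1070.92.
Reliability = 1070.92 / 1328.05 = 0.806.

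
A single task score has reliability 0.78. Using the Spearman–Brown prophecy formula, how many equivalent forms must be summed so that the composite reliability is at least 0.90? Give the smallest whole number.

k ≥ ρ*(1−ρ₁)/(ρ₁(1−ρ*)) = 0.90·0.22 / (0.78·0.10) = 2.538.
Smallest integer k = 3.

3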